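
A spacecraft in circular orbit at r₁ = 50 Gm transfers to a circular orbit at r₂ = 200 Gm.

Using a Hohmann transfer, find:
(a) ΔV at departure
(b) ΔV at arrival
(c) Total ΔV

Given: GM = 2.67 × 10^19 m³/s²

Convert to SI: r₁ = 50 Gm = 5e+10 m; r₂ = 200 Gm = 2e+11 m.
Transfer semi-major axis: a_t = (r₁ + r₂)/2 = (5e+10 + 2e+11)/2 = 1.25e+11 m.
Circular speeds: v₁ = √(GM/r₁) = 23108.4 m/s, v₂ = √(GM/r₂) = 11554.2 m/s.
Transfer speeds (vis-viva v² = GM(2/r − 1/a_t)): v₁ᵗ = 29230.1 m/s, v₂ᵗ = 7307.53 m/s.
(a) ΔV₁ = |v₁ᵗ − v₁| ≈ 6122 m/s = 6.122 km/s.
(b) ΔV₂ = |v₂ − v₂ᵗ| ≈ 4247 m/s = 4.247 km/s.
(c) ΔV_total = ΔV₁ + ΔV₂ ≈ 1.037e+04 m/s = 10.37 km/s.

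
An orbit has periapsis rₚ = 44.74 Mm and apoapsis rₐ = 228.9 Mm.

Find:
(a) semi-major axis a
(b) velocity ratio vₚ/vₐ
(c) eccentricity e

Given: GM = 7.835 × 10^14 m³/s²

Convert to SI: rₚ = 44.74 Mm = 4.474e+07 m; rₐ = 228.9 Mm = 2.289e+08 m.
(a) a = (rₚ + rₐ)/2 = (4.474e+07 + 2.289e+08)/2 ≈ 1.368e+08 m
(b) Conservation of angular momentum (rₚvₚ = rₐvₐ) gives vₚ/vₐ = rₐ/rₚ = 2.289e+08/4.474e+07 ≈ 5.116
(c) e = (rₐ − rₚ)/(rₐ + rₚ) = (2.289e+08 − 4.474e+07)/(2.289e+08 + 4.474e+07) ≈ 0.673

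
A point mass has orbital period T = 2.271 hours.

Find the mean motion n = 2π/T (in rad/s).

Convert to SI: T = 2.271 hours = 8175.6 s.
n = 2π / T.
n = 2π / 8175.6 s ≈ 0.0007685 rad/s.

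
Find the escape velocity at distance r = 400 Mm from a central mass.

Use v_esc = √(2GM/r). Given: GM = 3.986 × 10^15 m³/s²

Convert to SI: r = 400 Mm = 4e+08 m.
Escape velocity comes from setting total energy to zero: ½v² − GM/r = 0 ⇒ v_esc = √(2GM / r).
v_esc = √(2 · 3.986e+15 / 4e+08) m/s ≈ 4464 m/s = 4.464 km/s.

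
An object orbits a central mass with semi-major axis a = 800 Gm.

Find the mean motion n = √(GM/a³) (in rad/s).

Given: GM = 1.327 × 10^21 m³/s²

Convert to SI: a = 800 Gm = 8e+11 m.
n = √(GM / a³).
n = √(1.327e+21 / (8e+11)³) rad/s ≈ 5.091e-08 rad/s.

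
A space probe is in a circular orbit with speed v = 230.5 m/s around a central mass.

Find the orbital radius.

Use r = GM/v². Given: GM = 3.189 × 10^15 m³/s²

For a circular orbit, v² = GM / r, so r = GM / v².
r = 3.189e+15 / (230.5)² m ≈ 6.002e+10 m = 60.02 Gm.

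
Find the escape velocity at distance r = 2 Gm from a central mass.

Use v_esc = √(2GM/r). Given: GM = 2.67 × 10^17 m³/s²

Convert to SI: r = 2 Gm = 2e+09 m.
Escape velocity comes from setting total energy to zero: ½v² − GM/r = 0 ⇒ v_esc = √(2GM / r).
v_esc = √(2 · 2.67e+17 / 2e+09) m/s ≈ 1.634e+04 m/s = 16.34 km/s.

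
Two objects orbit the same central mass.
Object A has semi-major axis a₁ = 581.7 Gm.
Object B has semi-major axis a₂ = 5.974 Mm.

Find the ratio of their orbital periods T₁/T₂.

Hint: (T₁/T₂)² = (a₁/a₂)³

Convert to SI: a₁ = 581.7 Gm = 5.817e+11 m; a₂ = 5.974 Mm = 5.974e+06 m.
From Kepler's third law, (T₁/T₂)² = (a₁/a₂)³, so T₁/T₂ = (a₁/a₂)^(3/2).
a₁/a₂ = 5.817e+11 / 5.974e+06 = 97371.9.
T₁/T₂ = (97371.9)^(3/2) ≈ 3.038e+07.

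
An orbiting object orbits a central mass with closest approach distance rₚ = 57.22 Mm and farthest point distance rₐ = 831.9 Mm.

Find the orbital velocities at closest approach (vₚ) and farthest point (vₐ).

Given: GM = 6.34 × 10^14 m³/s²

Convert to SI: rₚ = 57.22 Mm = 5.722e+07 m; rₐ = 831.9 Mm = 8.319e+08 m.
Use the vis-viva equation v² = GM(2/r − 1/a) with a = (rₚ + rₐ)/2 = (5.722e+07 + 8.319e+08)/2 = 4.4456e+08 m.
vₚ = √(GM · (2/rₚ − 1/a)) = √(6.34e+14 · (2/5.722e+07 − 1/4.4456e+08)) m/s ≈ 4553 m/s = 4.553 km/s.
vₐ = √(GM · (2/rₐ − 1/a)) = √(6.34e+14 · (2/8.319e+08 − 1/4.4456e+08)) m/s ≈ 313.2 m/s = 313.2 m/s.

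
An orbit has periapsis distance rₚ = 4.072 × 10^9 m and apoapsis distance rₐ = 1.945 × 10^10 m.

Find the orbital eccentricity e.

e = (rₐ − rₚ) / (rₐ + rₚ).
e = (1.945e+10 − 4.072e+09) / (1.945e+10 + 4.072e+09) = 1.5378e+10 / 2.3522e+10 ≈ 0.6538.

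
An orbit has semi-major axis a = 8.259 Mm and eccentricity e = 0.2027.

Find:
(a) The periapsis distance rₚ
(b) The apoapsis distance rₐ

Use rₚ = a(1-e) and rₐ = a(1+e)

Convert to SI: a = 8.259 Mm = 8.259e+06 m.
(a) rₚ = a(1 − e) = 8.259e+06 · (1 − 0.2027) = 8.259e+06 · 0.7973 ≈ 6.585e+06 m = 6.585 Mm.
(b) rₐ = a(1 + e) = 8.259e+06 · (1 + 0.2027) = 8.259e+06 · 1.2027 ≈ 9.933e+06 m = 9.933 Mm.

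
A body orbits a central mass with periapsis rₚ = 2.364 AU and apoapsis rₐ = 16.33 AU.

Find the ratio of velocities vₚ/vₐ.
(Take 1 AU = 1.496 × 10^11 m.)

Convert to SI: rₚ = 2.364 AU = 3.53654e+11 m; rₐ = 16.33 AU = 2.44297e+12 m.
Conservation of angular momentum gives rₚvₚ = rₐvₐ, so vₚ/vₐ = rₐ/rₚ.
vₚ/vₐ = 2.44297e+12 / 3.53654e+11 ≈ 6.908.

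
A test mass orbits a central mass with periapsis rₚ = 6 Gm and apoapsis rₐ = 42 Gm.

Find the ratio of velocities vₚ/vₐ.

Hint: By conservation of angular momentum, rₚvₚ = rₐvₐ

Convert to SI: rₚ = 6 Gm = 6e+09 m; rₐ = 42 Gm = 4.2e+10 m.
Conservation of angular momentum gives rₚvₚ = rₐvₐ, so vₚ/vₐ = rₐ/rₚ.
vₚ/vₐ = 4.2e+10 / 6e+09 ≈ 7.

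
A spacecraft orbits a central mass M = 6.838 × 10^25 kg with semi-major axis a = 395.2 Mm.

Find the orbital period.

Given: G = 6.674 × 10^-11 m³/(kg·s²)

Convert to SI: a = 395.2 Mm = 3.952e+08 m.
GM = G · M = 6.674e-11 · 6.838e+25 = 4.56368e+15 m³/s².
Kepler's third law: T = 2π √(a³ / GM).
Substituting a = 3.952e+08 m and GM = 4.56368e+15 m³/s²:
T = 2π √((3.952e+08)³ / 4.56368e+15) s
T ≈ 7.307e+05 s = 8.457 days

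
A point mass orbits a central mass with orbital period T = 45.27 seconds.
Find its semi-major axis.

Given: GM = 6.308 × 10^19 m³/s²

Invert Kepler's third law: a = (GM · T² / (4π²))^(1/3).
Substituting T = 45.27 s and GM = 6.308e+19 m³/s²:
a = (6.308e+19 · (45.27)² / (4π²))^(1/3) m
a ≈ 1.485e+07 m = 14.85 Mm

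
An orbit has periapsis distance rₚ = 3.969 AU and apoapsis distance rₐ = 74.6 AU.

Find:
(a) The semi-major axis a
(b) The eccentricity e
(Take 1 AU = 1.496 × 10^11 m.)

Convert to SI: rₚ = 3.969 AU = 5.93762e+11 m; rₐ = 74.6 AU = 1.11602e+13 m.
(a) a = (rₚ + rₐ) / 2 = (5.93762e+11 + 1.11602e+13) / 2 ≈ 5.877e+12 m = 39.28 AU.
(b) e = (rₐ − rₚ) / (rₐ + rₚ) = (1.11602e+13 − 5.93762e+11) / (1.11602e+13 + 5.93762e+11) ≈ 0.899.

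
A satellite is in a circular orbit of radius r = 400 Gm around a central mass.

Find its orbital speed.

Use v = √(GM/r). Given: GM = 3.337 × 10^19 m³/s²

Convert to SI: r = 400 Gm = 4e+11 m.
For a circular orbit, gravity supplies the centripetal force, so v = √(GM / r).
v = √(3.337e+19 / 4e+11) m/s ≈ 9134 m/s = 9.134 km/s.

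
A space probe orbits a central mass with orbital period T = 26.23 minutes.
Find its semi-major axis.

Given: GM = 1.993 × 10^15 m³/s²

Convert to SI: T = 26.23 minutes = 1573.8 s.
Invert Kepler's third law: a = (GM · T² / (4π²))^(1/3).
Substituting T = 1573.8 s and GM = 1.993e+15 m³/s²:
a = (1.993e+15 · (1573.8)² / (4π²))^(1/3) m
a ≈ 5.001e+06 m = 5.001 Mm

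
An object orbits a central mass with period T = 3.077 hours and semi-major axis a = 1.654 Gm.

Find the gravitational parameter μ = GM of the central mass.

Convert to SI: T = 3.077 hours = 11077.2 s; a = 1.654 Gm = 1.654e+09 m.
GM = 4π² · a³ / T².
GM = 4π² · (1.654e+09)³ / (11077.2)² m³/s² ≈ 1.456e+21 m³/s² = 1.456 × 10^21 m³/s².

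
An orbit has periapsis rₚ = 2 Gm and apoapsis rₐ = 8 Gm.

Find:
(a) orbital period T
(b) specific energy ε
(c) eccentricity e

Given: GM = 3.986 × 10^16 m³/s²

Convert to SI: rₚ = 2 Gm = 2e+09 m; rₐ = 8 Gm = 8e+09 m.
(a) With a = (rₚ + rₐ)/2 = 5e+09 m, T = 2π √(a³/GM) = 2π √((5e+09)³/3.986e+16) s ≈ 1.113e+07 s
(b) With a = (rₚ + rₐ)/2 = 5e+09 m, ε = −GM/(2a) = −3.986e+16/(2 · 5e+09) J/kg ≈ -3.986e+06 J/kg
(c) e = (rₐ − rₚ)/(rₐ + rₚ) = (8e+09 − 2e+09)/(8e+09 + 2e+09) ≈ 0.6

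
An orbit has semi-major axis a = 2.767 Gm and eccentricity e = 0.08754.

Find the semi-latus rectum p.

Convert to SI: a = 2.767 Gm = 2.767e+09 m.
p = a (1 − e²).
p = 2.767e+09 · (1 − (0.08754)²) = 2.767e+09 · 0.992337 ≈ 2.746e+09 m = 2.746 Gm.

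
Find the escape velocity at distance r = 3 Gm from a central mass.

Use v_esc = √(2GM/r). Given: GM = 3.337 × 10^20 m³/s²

Convert to SI: r = 3 Gm = 3e+09 m.
Escape velocity comes from setting total energy to zero: ½v² − GM/r = 0 ⇒ v_esc = √(2GM / r).
v_esc = √(2 · 3.337e+20 / 3e+09) m/s ≈ 4.717e+05 m/s = 471.7 km/s.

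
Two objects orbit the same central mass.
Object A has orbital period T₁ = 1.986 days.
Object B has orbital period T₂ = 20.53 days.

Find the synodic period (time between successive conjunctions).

Convert to SI: T₁ = 1.986 days = 171590 s; T₂ = 20.53 days = 1.77379e+06 s.
T_syn = |T₁ · T₂ / (T₁ − T₂)|.
T_syn = |171590 · 1.77379e+06 / (171590 − 1.77379e+06)| s ≈ 1.9e+05 s = 2.199 days.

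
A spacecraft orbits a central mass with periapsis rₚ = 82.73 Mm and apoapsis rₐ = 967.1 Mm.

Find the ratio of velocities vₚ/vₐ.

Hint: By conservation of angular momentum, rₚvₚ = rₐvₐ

Convert to SI: rₚ = 82.73 Mm = 8.273e+07 m; rₐ = 967.1 Mm = 9.671e+08 m.
Conservation of angular momentum gives rₚvₚ = rₐvₐ, so vₚ/vₐ = rₐ/rₚ.
vₚ/vₐ = 9.671e+08 / 8.273e+07 ≈ 11.69.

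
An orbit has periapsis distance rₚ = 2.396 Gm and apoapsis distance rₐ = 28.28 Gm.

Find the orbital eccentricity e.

Convert to SI: rₚ = 2.396 Gm = 2.396e+09 m; rₐ = 28.28 Gm = 2.828e+10 m.
e = (rₐ − rₚ) / (rₐ + rₚ).
e = (2.828e+10 − 2.396e+09) / (2.828e+10 + 2.396e+09) = 2.5884e+10 / 3.0676e+10 ≈ 0.8438.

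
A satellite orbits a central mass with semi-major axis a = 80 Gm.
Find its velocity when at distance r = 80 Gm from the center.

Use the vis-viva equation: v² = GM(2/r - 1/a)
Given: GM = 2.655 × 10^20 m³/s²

Convert to SI: a = 80 Gm = 8e+10 m; r = 80 Gm = 8e+10 m.
Vis-viva: v = √(GM · (2/r − 1/a)).
2/r − 1/a = 2/8e+10 − 1/8e+10 = 1.25e-11 m⁻¹.
v = √(2.655e+20 · 1.25e-11) m/s ≈ 5.761e+04 m/s = 57.61 km/s.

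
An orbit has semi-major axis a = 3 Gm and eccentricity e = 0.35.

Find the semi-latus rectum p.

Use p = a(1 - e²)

Convert to SI: a = 3 Gm = 3e+09 m.
p = a (1 − e²).
p = 3e+09 · (1 − (0.35)²) = 3e+09 · 0.8775 ≈ 2.632e+09 m = 2.632 Gm.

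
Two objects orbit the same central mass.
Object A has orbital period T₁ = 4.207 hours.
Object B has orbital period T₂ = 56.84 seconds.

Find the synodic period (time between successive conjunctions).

Convert to SI: T₁ = 4.207 hours = 15145.2 s.
T_syn = |T₁ · T₂ / (T₁ − T₂)|.
T_syn = |15145.2 · 56.84 / (15145.2 − 56.84)| s ≈ 57.05 s = 57.05 seconds.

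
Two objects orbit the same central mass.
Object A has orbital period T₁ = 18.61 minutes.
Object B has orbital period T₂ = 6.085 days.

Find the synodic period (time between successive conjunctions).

Convert to SI: T₁ = 18.61 minutes = 1116.6 s; T₂ = 6.085 days = 525744 s.
T_syn = |T₁ · T₂ / (T₁ − T₂)|.
T_syn = |1116.6 · 525744 / (1116.6 − 525744)| s ≈ 1119 s = 18.65 minutes.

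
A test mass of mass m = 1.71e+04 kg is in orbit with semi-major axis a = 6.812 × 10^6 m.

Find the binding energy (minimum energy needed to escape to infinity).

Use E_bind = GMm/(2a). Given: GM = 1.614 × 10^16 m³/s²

Total orbital energy is E = −GMm/(2a); binding energy is E_bind = −E = GMm/(2a).
E_bind = 1.614e+16 · 1.71e+04 / (2 · 6.812e+06) J ≈ 2.026e+13 J = 20.26 TJ.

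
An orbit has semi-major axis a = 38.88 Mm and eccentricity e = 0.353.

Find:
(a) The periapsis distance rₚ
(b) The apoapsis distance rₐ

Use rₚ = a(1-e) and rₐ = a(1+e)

Convert to SI: a = 38.88 Mm = 3.888e+07 m.
(a) rₚ = a(1 − e) = 3.888e+07 · (1 − 0.353) = 3.888e+07 · 0.647 ≈ 2.516e+07 m = 25.16 Mm.
(b) rₐ = a(1 + e) = 3.888e+07 · (1 + 0.353) = 3.888e+07 · 1.353 ≈ 5.26e+07 m = 52.6 Mm.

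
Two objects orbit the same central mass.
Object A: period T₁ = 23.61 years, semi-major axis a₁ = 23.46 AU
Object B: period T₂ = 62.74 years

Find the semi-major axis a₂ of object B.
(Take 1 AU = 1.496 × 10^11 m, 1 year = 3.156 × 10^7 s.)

Convert to SI: T₁ = 23.61 years = 7.45132e+08 s; a₁ = 23.46 AU = 3.50962e+12 m; T₂ = 62.74 years = 1.98007e+09 s.
Kepler's third law: (T₁/T₂)² = (a₁/a₂)³ ⇒ a₂ = a₁ · (T₂/T₁)^(2/3).
T₂/T₁ = 1.98007e+09 / 7.45132e+08 = 2.65735.
a₂ = 3.50962e+12 · (2.65735)^(2/3) m ≈ 6.733e+12 m = 45.01 AU.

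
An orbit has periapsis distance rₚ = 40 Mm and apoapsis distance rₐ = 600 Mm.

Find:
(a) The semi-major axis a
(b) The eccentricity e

Convert to SI: rₚ = 40 Mm = 4e+07 m; rₐ = 600 Mm = 6e+08 m.
(a) a = (rₚ + rₐ) / 2 = (4e+07 + 6e+08) / 2 ≈ 3.2e+08 m = 320 Mm.
(b) e = (rₐ − rₚ) / (rₐ + rₚ) = (6e+08 − 4e+07) / (6e+08 + 4e+07) ≈ 0.875.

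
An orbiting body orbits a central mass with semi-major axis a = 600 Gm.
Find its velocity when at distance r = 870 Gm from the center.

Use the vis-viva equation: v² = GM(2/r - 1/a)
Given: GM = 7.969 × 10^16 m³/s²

Convert to SI: a = 600 Gm = 6e+11 m; r = 870 Gm = 8.7e+11 m.
Vis-viva: v = √(GM · (2/r − 1/a)).
2/r − 1/a = 2/8.7e+11 − 1/6e+11 = 6.32184e-13 m⁻¹.
v = √(7.969e+16 · 6.32184e-13) m/s ≈ 224.5 m/s = 224.5 m/s.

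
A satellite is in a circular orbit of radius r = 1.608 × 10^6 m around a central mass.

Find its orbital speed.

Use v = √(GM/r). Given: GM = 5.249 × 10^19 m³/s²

For a circular orbit, gravity supplies the centripetal force, so v = √(GM / r).
v = √(5.249e+19 / 1.608e+06) m/s ≈ 5.713e+06 m/s = 5713 km/s.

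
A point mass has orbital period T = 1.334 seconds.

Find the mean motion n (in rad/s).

n = 2π / T.
n = 2π / 1.334 s ≈ 4.71 rad/s.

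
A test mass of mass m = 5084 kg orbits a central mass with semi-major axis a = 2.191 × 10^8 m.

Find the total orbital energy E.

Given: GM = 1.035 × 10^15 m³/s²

E = −GMm / (2a).
E = −1.035e+15 · 5084 / (2 · 2.191e+08) J ≈ -1.201e+10 J = -12.01 GJ.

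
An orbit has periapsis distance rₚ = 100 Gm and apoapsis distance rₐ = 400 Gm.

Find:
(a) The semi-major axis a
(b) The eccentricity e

Convert to SI: rₚ = 100 Gm = 1e+11 m; rₐ = 400 Gm = 4e+11 m.
(a) a = (rₚ + rₐ) / 2 = (1e+11 + 4e+11) / 2 ≈ 2.5e+11 m = 250 Gm.
(b) e = (rₐ − rₚ) / (rₐ + rₚ) = (4e+11 − 1e+11) / (4e+11 + 1e+11) ≈ 0.6.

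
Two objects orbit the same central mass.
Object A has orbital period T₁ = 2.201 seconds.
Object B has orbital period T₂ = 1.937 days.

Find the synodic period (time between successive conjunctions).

Convert to SI: T₂ = 1.937 days = 167357 s.
T_syn = |T₁ · T₂ / (T₁ − T₂)|.
T_syn = |2.201 · 167357 / (2.201 − 167357)| s ≈ 2.201 s = 2.201 seconds.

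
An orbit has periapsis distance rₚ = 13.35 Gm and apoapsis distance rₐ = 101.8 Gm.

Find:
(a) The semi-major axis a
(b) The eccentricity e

Convert to SI: rₚ = 13.35 Gm = 1.335e+10 m; rₐ = 101.8 Gm = 1.018e+11 m.
(a) a = (rₚ + rₐ) / 2 = (1.335e+10 + 1.018e+11) / 2 ≈ 5.758e+10 m = 57.58 Gm.
(b) e = (rₐ − rₚ) / (rₐ + rₚ) = (1.018e+11 − 1.335e+10) / (1.018e+11 + 1.335e+10) ≈ 0.7681.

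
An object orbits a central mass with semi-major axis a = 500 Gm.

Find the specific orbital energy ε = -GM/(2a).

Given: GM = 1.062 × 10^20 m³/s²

Convert to SI: a = 500 Gm = 5e+11 m.
ε = −GM / (2a).
ε = −1.062e+20 / (2 · 5e+11) J/kg ≈ -1.062e+08 J/kg = -106.2 MJ/kg.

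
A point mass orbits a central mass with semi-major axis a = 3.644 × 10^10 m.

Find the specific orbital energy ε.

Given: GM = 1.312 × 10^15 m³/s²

ε = −GM / (2a).
ε = −1.312e+15 / (2 · 3.644e+10) J/kg ≈ -1.8e+04 J/kg = -18 kJ/kg.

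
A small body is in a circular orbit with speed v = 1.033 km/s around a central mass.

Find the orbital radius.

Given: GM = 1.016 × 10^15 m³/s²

Convert to SI: v = 1.033 km/s = 1033 m/s.
For a circular orbit, v² = GM / r, so r = GM / v².
r = 1.016e+15 / (1033)² m ≈ 9.521e+08 m = 952.1 Mm.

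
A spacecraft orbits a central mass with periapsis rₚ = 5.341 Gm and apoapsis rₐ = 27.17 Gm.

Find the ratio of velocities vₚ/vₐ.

Convert to SI: rₚ = 5.341 Gm = 5.341e+09 m; rₐ = 27.17 Gm = 2.717e+10 m.
Conservation of angular momentum gives rₚvₚ = rₐvₐ, so vₚ/vₐ = rₐ/rₚ.
vₚ/vₐ = 2.717e+10 / 5.341e+09 ≈ 5.087.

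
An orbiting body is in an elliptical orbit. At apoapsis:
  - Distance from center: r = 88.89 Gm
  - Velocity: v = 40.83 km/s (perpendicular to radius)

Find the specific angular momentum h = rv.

Convert to SI: r = 88.89 Gm = 8.889e+10 m; v = 40.83 km/s = 40830 m/s.
With v perpendicular to r, h = r · v.
h = 8.889e+10 · 40830 m²/s ≈ 3.629e+15 m²/s.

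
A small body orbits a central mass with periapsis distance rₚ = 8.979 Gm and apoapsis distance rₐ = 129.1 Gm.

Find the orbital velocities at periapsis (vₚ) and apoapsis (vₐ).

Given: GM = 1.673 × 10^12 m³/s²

Convert to SI: rₚ = 8.979 Gm = 8.979e+09 m; rₐ = 129.1 Gm = 1.291e+11 m.
Use the vis-viva equation v² = GM(2/r − 1/a) with a = (rₚ + rₐ)/2 = (8.979e+09 + 1.291e+11)/2 = 6.90395e+10 m.
vₚ = √(GM · (2/rₚ − 1/a)) = √(1.673e+12 · (2/8.979e+09 − 1/6.90395e+10)) m/s ≈ 18.67 m/s = 18.67 m/s.
vₐ = √(GM · (2/rₐ − 1/a)) = √(1.673e+12 · (2/1.291e+11 − 1/6.90395e+10)) m/s ≈ 1.298 m/s = 1.298 m/s.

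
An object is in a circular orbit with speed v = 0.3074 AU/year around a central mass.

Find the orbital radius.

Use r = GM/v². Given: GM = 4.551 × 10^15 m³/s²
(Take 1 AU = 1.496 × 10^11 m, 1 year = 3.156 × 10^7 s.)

Convert to SI: v = 0.3074 AU/year = 1457.13 m/s.
For a circular orbit, v² = GM / r, so r = GM / v².
r = 4.551e+15 / (1457.13)² m ≈ 2.143e+09 m = 0.01433 AU.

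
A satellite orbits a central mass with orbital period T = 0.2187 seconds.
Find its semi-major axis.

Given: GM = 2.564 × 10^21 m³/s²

Invert Kepler's third law: a = (GM · T² / (4π²))^(1/3).
Substituting T = 0.2187 s and GM = 2.564e+21 m³/s²:
a = (2.564e+21 · (0.2187)² / (4π²))^(1/3) m
a ≈ 1.459e+06 m = 1.459 × 10^6 m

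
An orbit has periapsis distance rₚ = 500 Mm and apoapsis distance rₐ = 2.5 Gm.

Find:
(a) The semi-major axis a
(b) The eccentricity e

Convert to SI: rₚ = 500 Mm = 5e+08 m; rₐ = 2.5 Gm = 2.5e+09 m.
(a) a = (rₚ + rₐ) / 2 = (5e+08 + 2.5e+09) / 2 ≈ 1.5e+09 m = 1.5 Gm.
(b) e = (rₐ − rₚ) / (rₐ + rₚ) = (2.5e+09 − 5e+08) / (2.5e+09 + 5e+08) ≈ 0.6667.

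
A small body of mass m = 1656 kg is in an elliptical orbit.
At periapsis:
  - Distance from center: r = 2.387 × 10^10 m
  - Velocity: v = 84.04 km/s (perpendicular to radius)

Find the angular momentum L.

Convert to SI: v = 84.04 km/s = 84040 m/s.
Since v is perpendicular to r, L = m · v · r.
L = 1656 · 84040 · 2.387e+10 kg·m²/s ≈ 3.322e+18 kg·m²/s.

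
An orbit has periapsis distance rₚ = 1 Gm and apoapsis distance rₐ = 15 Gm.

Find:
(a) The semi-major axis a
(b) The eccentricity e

Convert to SI: rₚ = 1 Gm = 1e+09 m; rₐ = 15 Gm = 1.5e+10 m.
(a) a = (rₚ + rₐ) / 2 = (1e+09 + 1.5e+10) / 2 ≈ 8e+09 m = 8 Gm.
(b) e = (rₐ − rₚ) / (rₐ + rₚ) = (1.5e+10 − 1e+09) / (1.5e+10 + 1e+09) ≈ 0.875.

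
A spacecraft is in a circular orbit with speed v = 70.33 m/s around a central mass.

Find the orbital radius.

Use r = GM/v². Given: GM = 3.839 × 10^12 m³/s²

For a circular orbit, v² = GM / r, so r = GM / v².
r = 3.839e+12 / (70.33)² m ≈ 7.761e+08 m = 776.1 Mm.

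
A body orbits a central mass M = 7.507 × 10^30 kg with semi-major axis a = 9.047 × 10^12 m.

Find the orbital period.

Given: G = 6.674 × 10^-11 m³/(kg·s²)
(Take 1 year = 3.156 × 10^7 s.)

GM = G · M = 6.674e-11 · 7.507e+30 = 5.01017e+20 m³/s².
Kepler's third law: T = 2π √(a³ / GM).
Substituting a = 9.047e+12 m and GM = 5.01017e+20 m³/s²:
T = 2π √((9.047e+12)³ / 5.01017e+20) s
T ≈ 7.639e+09 s = 242 years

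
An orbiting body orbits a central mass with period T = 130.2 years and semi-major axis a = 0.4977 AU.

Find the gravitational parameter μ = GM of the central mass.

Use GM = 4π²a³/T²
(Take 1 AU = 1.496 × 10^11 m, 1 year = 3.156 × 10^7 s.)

Convert to SI: T = 130.2 years = 4.10911e+09 s; a = 0.4977 AU = 7.44559e+10 m.
GM = 4π² · a³ / T².
GM = 4π² · (7.44559e+10)³ / (4.10911e+09)² m³/s² ≈ 9.651e+14 m³/s² = 9.651 × 10^14 m³/s².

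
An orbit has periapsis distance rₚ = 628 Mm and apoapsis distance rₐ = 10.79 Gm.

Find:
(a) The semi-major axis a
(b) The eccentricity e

Convert to SI: rₚ = 628 Mm = 6.28e+08 m; rₐ = 10.79 Gm = 1.079e+10 m.
(a) a = (rₚ + rₐ) / 2 = (6.28e+08 + 1.079e+10) / 2 ≈ 5.709e+09 m = 5.709 Gm.
(b) e = (rₐ − rₚ) / (rₐ + rₚ) = (1.079e+10 − 6.28e+08) / (1.079e+10 + 6.28e+08) ≈ 0.89.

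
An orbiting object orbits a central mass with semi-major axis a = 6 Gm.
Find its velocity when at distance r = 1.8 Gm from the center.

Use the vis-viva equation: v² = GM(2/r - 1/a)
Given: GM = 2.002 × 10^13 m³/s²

Convert to SI: a = 6 Gm = 6e+09 m; r = 1.8 Gm = 1.8e+09 m.
Vis-viva: v = √(GM · (2/r − 1/a)).
2/r − 1/a = 2/1.8e+09 − 1/6e+09 = 9.44444e-10 m⁻¹.
v = √(2.002e+13 · 9.44444e-10) m/s ≈ 137.5 m/s = 137.5 m/s.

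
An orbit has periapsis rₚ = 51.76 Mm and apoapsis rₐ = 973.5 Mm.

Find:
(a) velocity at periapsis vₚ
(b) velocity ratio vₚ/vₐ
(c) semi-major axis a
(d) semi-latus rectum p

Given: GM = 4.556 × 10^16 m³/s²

Convert to SI: rₚ = 51.76 Mm = 5.176e+07 m; rₐ = 973.5 Mm = 9.735e+08 m.
(a) With a = (rₚ + rₐ)/2 = 5.1263e+08 m, vₚ = √(GM (2/rₚ − 1/a)) = √(4.556e+16 · (2/5.176e+07 − 1/5.1263e+08)) m/s ≈ 4.088e+04 m/s
(b) Conservation of angular momentum (rₚvₚ = rₐvₐ) gives vₚ/vₐ = rₐ/rₚ = 9.735e+08/5.176e+07 ≈ 18.81
(c) a = (rₚ + rₐ)/2 = (5.176e+07 + 9.735e+08)/2 ≈ 5.126e+08 m
(d) From a = (rₚ + rₐ)/2 = 5.1263e+08 m and e = (rₐ − rₚ)/(rₐ + rₚ) = 0.89903, p = a(1 − e²) = 5.1263e+08 · (1 − (0.89903)²) ≈ 9.829e+07 m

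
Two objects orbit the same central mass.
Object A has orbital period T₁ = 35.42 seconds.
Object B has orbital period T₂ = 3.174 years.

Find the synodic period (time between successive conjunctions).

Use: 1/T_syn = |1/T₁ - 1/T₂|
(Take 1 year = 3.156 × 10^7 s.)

Convert to SI: T₂ = 3.174 years = 1.00171e+08 s.
T_syn = |T₁ · T₂ / (T₁ − T₂)|.
T_syn = |35.42 · 1.00171e+08 / (35.42 − 1.00171e+08)| s ≈ 35.42 s = 35.42 seconds.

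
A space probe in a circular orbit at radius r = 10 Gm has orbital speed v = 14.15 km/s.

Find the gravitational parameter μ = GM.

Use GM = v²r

Convert to SI: r = 10 Gm = 1e+10 m; v = 14.15 km/s = 14150 m/s.
For a circular orbit v² = GM/r, so GM = v² · r.
GM = (14150)² · 1e+10 m³/s² ≈ 2.002e+18 m³/s² = 2.002 × 10^18 m³/s².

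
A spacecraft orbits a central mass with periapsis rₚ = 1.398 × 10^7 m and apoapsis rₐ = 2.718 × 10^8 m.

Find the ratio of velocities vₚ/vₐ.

Conservation of angular momentum gives rₚvₚ = rₐvₐ, so vₚ/vₐ = rₐ/rₚ.
vₚ/vₐ = 2.718e+08 / 1.398e+07 ≈ 19.44.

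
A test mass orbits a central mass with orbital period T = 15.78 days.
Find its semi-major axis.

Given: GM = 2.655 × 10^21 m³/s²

Convert to SI: T = 15.78 days = 1.36339e+06 s.
Invert Kepler's third law: a = (GM · T² / (4π²))^(1/3).
Substituting T = 1.36339e+06 s and GM = 2.655e+21 m³/s²:
a = (2.655e+21 · (1.36339e+06)² / (4π²))^(1/3) m
a ≈ 5e+10 m = 50 Gm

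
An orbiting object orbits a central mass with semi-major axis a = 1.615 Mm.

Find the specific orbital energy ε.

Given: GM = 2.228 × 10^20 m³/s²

Convert to SI: a = 1.615 Mm = 1.615e+06 m.
ε = −GM / (2a).
ε = −2.228e+20 / (2 · 1.615e+06) J/kg ≈ -6.898e+13 J/kg = -6.898e+04 GJ/kg.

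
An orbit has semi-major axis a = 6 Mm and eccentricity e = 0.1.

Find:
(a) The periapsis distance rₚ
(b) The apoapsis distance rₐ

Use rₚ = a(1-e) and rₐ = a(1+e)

Convert to SI: a = 6 Mm = 6e+06 m.
(a) rₚ = a(1 − e) = 6e+06 · (1 − 0.1) = 6e+06 · 0.9 ≈ 5.4e+06 m = 5.4 Mm.
(b) rₐ = a(1 + e) = 6e+06 · (1 + 0.1) = 6e+06 · 1.1 ≈ 6.6e+06 m = 6.6 Mm.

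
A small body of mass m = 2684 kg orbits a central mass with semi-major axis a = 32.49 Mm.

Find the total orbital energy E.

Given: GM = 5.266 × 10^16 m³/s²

Convert to SI: a = 32.49 Mm = 3.249e+07 m.
E = −GMm / (2a).
E = −5.266e+16 · 2684 / (2 · 3.249e+07) J ≈ -2.175e+12 J = -2.175 TJ.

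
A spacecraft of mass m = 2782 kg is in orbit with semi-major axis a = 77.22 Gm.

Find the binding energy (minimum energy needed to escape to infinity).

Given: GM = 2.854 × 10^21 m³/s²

Convert to SI: a = 77.22 Gm = 7.722e+10 m.
Total orbital energy is E = −GMm/(2a); binding energy is E_bind = −E = GMm/(2a).
E_bind = 2.854e+21 · 2782 / (2 · 7.722e+10) J ≈ 5.141e+13 J = 51.41 TJ.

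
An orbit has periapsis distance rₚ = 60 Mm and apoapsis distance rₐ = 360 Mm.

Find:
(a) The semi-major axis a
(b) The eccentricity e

Convert to SI: rₚ = 60 Mm = 6e+07 m; rₐ = 360 Mm = 3.6e+08 m.
(a) a = (rₚ + rₐ) / 2 = (6e+07 + 3.6e+08) / 2 ≈ 2.1e+08 m = 210 Mm.
(b) e = (rₐ − rₚ) / (rₐ + rₚ) = (3.6e+08 − 6e+07) / (3.6e+08 + 6e+07) ≈ 0.7143.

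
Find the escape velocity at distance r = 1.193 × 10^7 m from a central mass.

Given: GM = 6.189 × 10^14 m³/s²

Escape velocity comes from setting total energy to zero: ½v² − GM/r = 0 ⇒ v_esc = √(2GM / r).
v_esc = √(2 · 6.189e+14 / 1.193e+07) m/s ≈ 1.019e+04 m/s = 10.19 km/s.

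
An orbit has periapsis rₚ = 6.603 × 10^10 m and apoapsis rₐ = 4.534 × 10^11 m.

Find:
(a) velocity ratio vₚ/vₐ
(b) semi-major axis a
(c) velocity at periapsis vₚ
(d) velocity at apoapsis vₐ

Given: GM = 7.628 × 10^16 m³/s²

(a) Conservation of angular momentum (rₚvₚ = rₐvₐ) gives vₚ/vₐ = rₐ/rₚ = 4.534e+11/6.603e+10 ≈ 6.867
(b) a = (rₚ + rₐ)/2 = (6.603e+10 + 4.534e+11)/2 ≈ 2.597e+11 m
(c) With a = (rₚ + rₐ)/2 = 2.59715e+11 m, vₚ = √(GM (2/rₚ − 1/a)) = √(7.628e+16 · (2/6.603e+10 − 1/2.59715e+11)) m/s ≈ 1420 m/s
(d) With a = (rₚ + rₐ)/2 = 2.59715e+11 m, vₐ = √(GM (2/rₐ − 1/a)) = √(7.628e+16 · (2/4.534e+11 − 1/2.59715e+11)) m/s ≈ 206.8 m/s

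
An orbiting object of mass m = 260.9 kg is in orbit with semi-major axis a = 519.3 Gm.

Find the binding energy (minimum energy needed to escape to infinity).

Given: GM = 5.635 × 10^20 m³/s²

Convert to SI: a = 519.3 Gm = 5.193e+11 m.
Total orbital energy is E = −GMm/(2a); binding energy is E_bind = −E = GMm/(2a).
E_bind = 5.635e+20 · 260.9 / (2 · 5.193e+11) J ≈ 1.416e+11 J = 141.6 GJ.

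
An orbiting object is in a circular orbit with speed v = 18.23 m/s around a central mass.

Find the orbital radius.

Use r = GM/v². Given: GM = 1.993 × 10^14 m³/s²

For a circular orbit, v² = GM / r, so r = GM / v².
r = 1.993e+14 / (18.23)² m ≈ 5.997e+11 m = 599.7 Gm.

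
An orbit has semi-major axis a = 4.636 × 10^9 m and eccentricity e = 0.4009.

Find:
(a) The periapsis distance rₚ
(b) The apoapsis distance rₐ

(a) rₚ = a(1 − e) = 4.636e+09 · (1 − 0.4009) = 4.636e+09 · 0.5991 ≈ 2.777e+09 m = 2.777 × 10^9 m.
(b) rₐ = a(1 + e) = 4.636e+09 · (1 + 0.4009) = 4.636e+09 · 1.4009 ≈ 6.495e+09 m = 6.495 × 10^9 m.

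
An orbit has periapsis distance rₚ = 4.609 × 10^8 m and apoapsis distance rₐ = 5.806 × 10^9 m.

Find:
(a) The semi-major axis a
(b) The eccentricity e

(a) a = (rₚ + rₐ) / 2 = (4.609e+08 + 5.806e+09) / 2 ≈ 3.133e+09 m = 3.133 × 10^9 m.
(b) e = (rₐ − rₚ) / (rₐ + rₚ) = (5.806e+09 − 4.609e+08) / (5.806e+09 + 4.609e+08) ≈ 0.8529.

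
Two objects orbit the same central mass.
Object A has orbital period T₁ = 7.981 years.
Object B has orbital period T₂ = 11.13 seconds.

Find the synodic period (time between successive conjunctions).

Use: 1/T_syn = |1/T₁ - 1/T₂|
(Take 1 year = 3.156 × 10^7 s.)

Convert to SI: T₁ = 7.981 years = 2.5188e+08 s.
T_syn = |T₁ · T₂ / (T₁ − T₂)|.
T_syn = |2.5188e+08 · 11.13 / (2.5188e+08 − 11.13)| s ≈ 11.13 s = 11.13 seconds.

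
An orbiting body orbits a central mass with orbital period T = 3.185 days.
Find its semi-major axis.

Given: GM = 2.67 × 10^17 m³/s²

Convert to SI: T = 3.185 days = 275184 s.
Invert Kepler's third law: a = (GM · T² / (4π²))^(1/3).
Substituting T = 275184 s and GM = 2.67e+17 m³/s²:
a = (2.67e+17 · (275184)² / (4π²))^(1/3) m
a ≈ 8.001e+08 m = 800.1 Mm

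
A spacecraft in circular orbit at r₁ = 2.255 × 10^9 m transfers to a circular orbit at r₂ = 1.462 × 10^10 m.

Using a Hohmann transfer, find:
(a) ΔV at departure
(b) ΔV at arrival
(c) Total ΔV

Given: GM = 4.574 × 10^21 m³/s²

Transfer semi-major axis: a_t = (r₁ + r₂)/2 = (2.255e+09 + 1.462e+10)/2 = 8.4375e+09 m.
Circular speeds: v₁ = √(GM/r₁) = 1.42421e+06 m/s, v₂ = √(GM/r₂) = 559338 m/s.
Transfer speeds (vis-viva v² = GM(2/r − 1/a_t)): v₁ᵗ = 1.87474e+06 m/s, v₂ᵗ = 289162 m/s.
(a) ΔV₁ = |v₁ᵗ − v₁| ≈ 4.505e+05 m/s = 450.5 km/s.
(b) ΔV₂ = |v₂ − v₂ᵗ| ≈ 2.702e+05 m/s = 270.2 km/s.
(c) ΔV_total = ΔV₁ + ΔV₂ ≈ 7.207e+05 m/s = 720.7 km/s.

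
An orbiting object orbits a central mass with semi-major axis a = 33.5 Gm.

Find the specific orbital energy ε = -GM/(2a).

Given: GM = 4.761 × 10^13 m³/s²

Convert to SI: a = 33.5 Gm = 3.35e+10 m.
ε = −GM / (2a).
ε = −4.761e+13 / (2 · 3.35e+10) J/kg ≈ -710.6 J/kg = -710.6 J/kg.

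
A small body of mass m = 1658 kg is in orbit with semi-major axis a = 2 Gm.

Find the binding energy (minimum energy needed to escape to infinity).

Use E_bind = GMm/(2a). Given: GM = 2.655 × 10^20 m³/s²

Convert to SI: a = 2 Gm = 2e+09 m.
Total orbital energy is E = −GMm/(2a); binding energy is E_bind = −E = GMm/(2a).
E_bind = 2.655e+20 · 1658 / (2 · 2e+09) J ≈ 1.1e+14 J = 110 TJ.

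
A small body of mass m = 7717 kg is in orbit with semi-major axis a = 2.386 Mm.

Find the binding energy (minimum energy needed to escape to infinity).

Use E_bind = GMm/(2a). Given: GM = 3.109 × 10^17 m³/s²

Convert to SI: a = 2.386 Mm = 2.386e+06 m.
Total orbital energy is E = −GMm/(2a); binding energy is E_bind = −E = GMm/(2a).
E_bind = 3.109e+17 · 7717 / (2 · 2.386e+06) J ≈ 5.028e+14 J = 502.8 TJ.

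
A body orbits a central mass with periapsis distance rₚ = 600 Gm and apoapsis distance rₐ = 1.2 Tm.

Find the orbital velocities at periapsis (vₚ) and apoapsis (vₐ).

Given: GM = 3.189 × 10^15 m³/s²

Convert to SI: rₚ = 600 Gm = 6e+11 m; rₐ = 1.2 Tm = 1.2e+12 m.
Use the vis-viva equation v² = GM(2/r − 1/a) with a = (rₚ + rₐ)/2 = (6e+11 + 1.2e+12)/2 = 9e+11 m.
vₚ = √(GM · (2/rₚ − 1/a)) = √(3.189e+15 · (2/6e+11 − 1/9e+11)) m/s ≈ 84.18 m/s = 84.18 m/s.
vₐ = √(GM · (2/rₐ − 1/a)) = √(3.189e+15 · (2/1.2e+12 − 1/9e+11)) m/s ≈ 42.09 m/s = 42.09 m/s.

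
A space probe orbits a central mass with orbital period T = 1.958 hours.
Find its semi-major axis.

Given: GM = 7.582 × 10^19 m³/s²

Convert to SI: T = 1.958 hours = 7048.8 s.
Invert Kepler's third law: a = (GM · T² / (4π²))^(1/3).
Substituting T = 7048.8 s and GM = 7.582e+19 m³/s²:
a = (7.582e+19 · (7048.8)² / (4π²))^(1/3) m
a ≈ 4.57e+08 m = 457 Mm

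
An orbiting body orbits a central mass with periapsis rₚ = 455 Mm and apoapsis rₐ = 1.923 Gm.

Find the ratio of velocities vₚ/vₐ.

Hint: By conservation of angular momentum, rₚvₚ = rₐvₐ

Convert to SI: rₚ = 455 Mm = 4.55e+08 m; rₐ = 1.923 Gm = 1.923e+09 m.
Conservation of angular momentum gives rₚvₚ = rₐvₐ, so vₚ/vₐ = rₐ/rₚ.
vₚ/vₐ = 1.923e+09 / 4.55e+08 ≈ 4.226.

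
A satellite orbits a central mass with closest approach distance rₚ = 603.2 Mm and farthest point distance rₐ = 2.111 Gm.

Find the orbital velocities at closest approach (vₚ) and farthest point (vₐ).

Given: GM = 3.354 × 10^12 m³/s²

Convert to SI: rₚ = 603.2 Mm = 6.032e+08 m; rₐ = 2.111 Gm = 2.111e+09 m.
Use the vis-viva equation v² = GM(2/r − 1/a) with a = (rₚ + rₐ)/2 = (6.032e+08 + 2.111e+09)/2 = 1.3571e+09 m.
vₚ = √(GM · (2/rₚ − 1/a)) = √(3.354e+12 · (2/6.032e+08 − 1/1.3571e+09)) m/s ≈ 93 m/s = 93 m/s.
vₐ = √(GM · (2/rₐ − 1/a)) = √(3.354e+12 · (2/2.111e+09 − 1/1.3571e+09)) m/s ≈ 26.57 m/s = 26.57 m/s.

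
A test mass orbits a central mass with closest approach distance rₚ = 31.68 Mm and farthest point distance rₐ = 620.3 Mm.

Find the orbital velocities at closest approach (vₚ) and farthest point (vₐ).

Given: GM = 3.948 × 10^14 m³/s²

Convert to SI: rₚ = 31.68 Mm = 3.168e+07 m; rₐ = 620.3 Mm = 6.203e+08 m.
Use the vis-viva equation v² = GM(2/r − 1/a) with a = (rₚ + rₐ)/2 = (3.168e+07 + 6.203e+08)/2 = 3.2599e+08 m.
vₚ = √(GM · (2/rₚ − 1/a)) = √(3.948e+14 · (2/3.168e+07 − 1/3.2599e+08)) m/s ≈ 4870 m/s = 4.87 km/s.
vₐ = √(GM · (2/rₐ − 1/a)) = √(3.948e+14 · (2/6.203e+08 − 1/3.2599e+08)) m/s ≈ 248.7 m/s = 248.7 m/s.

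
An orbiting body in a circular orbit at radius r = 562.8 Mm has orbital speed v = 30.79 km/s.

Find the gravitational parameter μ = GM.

Convert to SI: r = 562.8 Mm = 5.628e+08 m; v = 30.79 km/s = 30790 m/s.
For a circular orbit v² = GM/r, so GM = v² · r.
GM = (30790)² · 5.628e+08 m³/s² ≈ 5.335e+17 m³/s² = 5.335 × 10^17 m³/s².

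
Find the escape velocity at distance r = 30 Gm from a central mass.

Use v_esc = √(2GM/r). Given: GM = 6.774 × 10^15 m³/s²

Convert to SI: r = 30 Gm = 3e+10 m.
Escape velocity comes from setting total energy to zero: ½v² − GM/r = 0 ⇒ v_esc = √(2GM / r).
v_esc = √(2 · 6.774e+15 / 3e+10) m/s ≈ 672 m/s = 672 m/s.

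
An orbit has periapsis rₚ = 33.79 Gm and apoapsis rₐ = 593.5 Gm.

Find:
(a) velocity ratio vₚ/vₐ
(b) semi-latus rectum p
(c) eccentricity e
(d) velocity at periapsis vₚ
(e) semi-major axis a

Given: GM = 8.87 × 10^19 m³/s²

Convert to SI: rₚ = 33.79 Gm = 3.379e+10 m; rₐ = 593.5 Gm = 5.935e+11 m.
(a) Conservation of angular momentum (rₚvₚ = rₐvₐ) gives vₚ/vₐ = rₐ/rₚ = 5.935e+11/3.379e+10 ≈ 17.56
(b) From a = (rₚ + rₐ)/2 = 3.13645e+11 m and e = (rₐ − rₚ)/(rₐ + rₚ) = 0.892267, p = a(1 − e²) = 3.13645e+11 · (1 − (0.892267)²) ≈ 6.394e+10 m
(c) e = (rₐ − rₚ)/(rₐ + rₚ) = (5.935e+11 − 3.379e+10)/(5.935e+11 + 3.379e+10) ≈ 0.8923
(d) With a = (rₚ + rₐ)/2 = 3.13645e+11 m, vₚ = √(GM (2/rₚ − 1/a)) = √(8.87e+19 · (2/3.379e+10 − 1/3.13645e+11)) m/s ≈ 7.048e+04 m/s
(e) a = (rₚ + rₐ)/2 = (3.379e+10 + 5.935e+11)/2 ≈ 3.136e+11 m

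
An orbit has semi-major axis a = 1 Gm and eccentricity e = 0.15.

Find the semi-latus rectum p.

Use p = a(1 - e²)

Convert to SI: a = 1 Gm = 1e+09 m.
p = a (1 − e²).
p = 1e+09 · (1 − (0.15)²) = 1e+09 · 0.9775 ≈ 9.775e+08 m = 977.5 Mm.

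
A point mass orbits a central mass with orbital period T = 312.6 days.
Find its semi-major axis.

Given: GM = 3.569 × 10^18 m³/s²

Convert to SI: T = 312.6 days = 2.70086e+07 s.
Invert Kepler's third law: a = (GM · T² / (4π²))^(1/3).
Substituting T = 2.70086e+07 s and GM = 3.569e+18 m³/s²:
a = (3.569e+18 · (2.70086e+07)² / (4π²))^(1/3) m
a ≈ 4.04e+10 m = 40.4 Gm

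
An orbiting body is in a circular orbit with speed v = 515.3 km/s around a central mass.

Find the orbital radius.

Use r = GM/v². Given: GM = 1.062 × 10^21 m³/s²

Convert to SI: v = 515.3 km/s = 515300 m/s.
For a circular orbit, v² = GM / r, so r = GM / v².
r = 1.062e+21 / (515300)² m ≈ 3.999e+09 m = 3.999 Gm.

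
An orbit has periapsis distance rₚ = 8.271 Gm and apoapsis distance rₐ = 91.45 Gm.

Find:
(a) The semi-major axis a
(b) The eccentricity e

Convert to SI: rₚ = 8.271 Gm = 8.271e+09 m; rₐ = 91.45 Gm = 9.145e+10 m.
(a) a = (rₚ + rₐ) / 2 = (8.271e+09 + 9.145e+10) / 2 ≈ 4.986e+10 m = 49.86 Gm.
(b) e = (rₐ − rₚ) / (rₐ + rₚ) = (9.145e+10 − 8.271e+09) / (9.145e+10 + 8.271e+09) ≈ 0.8341.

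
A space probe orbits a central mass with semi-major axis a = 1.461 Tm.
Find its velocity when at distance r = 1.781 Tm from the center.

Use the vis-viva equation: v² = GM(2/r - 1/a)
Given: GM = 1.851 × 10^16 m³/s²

Convert to SI: a = 1.461 Tm = 1.461e+12 m; r = 1.781 Tm = 1.781e+12 m.
Vis-viva: v = √(GM · (2/r − 1/a)).
2/r − 1/a = 2/1.781e+12 − 1/1.461e+12 = 4.38502e-13 m⁻¹.
v = √(1.851e+16 · 4.38502e-13) m/s ≈ 90.09 m/s = 90.09 m/s.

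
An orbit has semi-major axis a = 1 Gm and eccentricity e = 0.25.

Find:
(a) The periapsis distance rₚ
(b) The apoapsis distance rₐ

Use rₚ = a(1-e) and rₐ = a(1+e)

Convert to SI: a = 1 Gm = 1e+09 m.
(a) rₚ = a(1 − e) = 1e+09 · (1 − 0.25) = 1e+09 · 0.75 ≈ 7.5e+08 m = 750 Mm.
(b) rₐ = a(1 + e) = 1e+09 · (1 + 0.25) = 1e+09 · 1.25 ≈ 1.25e+09 m = 1.25 Gm.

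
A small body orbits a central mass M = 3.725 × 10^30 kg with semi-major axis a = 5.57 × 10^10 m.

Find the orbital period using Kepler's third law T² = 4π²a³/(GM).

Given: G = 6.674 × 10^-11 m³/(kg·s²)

GM = G · M = 6.674e-11 · 3.725e+30 = 2.48606e+20 m³/s².
Kepler's third law: T = 2π √(a³ / GM).
Substituting a = 5.57e+10 m and GM = 2.48606e+20 m³/s²:
T = 2π √((5.57e+10)³ / 2.48606e+20) s
T ≈ 5.238e+06 s = 60.63 days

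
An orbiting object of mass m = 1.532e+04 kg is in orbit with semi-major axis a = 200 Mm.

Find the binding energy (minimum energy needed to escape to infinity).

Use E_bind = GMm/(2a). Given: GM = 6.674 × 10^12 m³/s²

Convert to SI: a = 200 Mm = 2e+08 m.
Total orbital energy is E = −GMm/(2a); binding energy is E_bind = −E = GMm/(2a).
E_bind = 6.674e+12 · 1.532e+04 / (2 · 2e+08) J ≈ 2.556e+08 J = 255.6 MJ.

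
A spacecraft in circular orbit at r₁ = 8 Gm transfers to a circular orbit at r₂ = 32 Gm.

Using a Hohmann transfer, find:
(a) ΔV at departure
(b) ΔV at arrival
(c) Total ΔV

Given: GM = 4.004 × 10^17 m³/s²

Convert to SI: r₁ = 8 Gm = 8e+09 m; r₂ = 32 Gm = 3.2e+10 m.
Transfer semi-major axis: a_t = (r₁ + r₂)/2 = (8e+09 + 3.2e+10)/2 = 2e+10 m.
Circular speeds: v₁ = √(GM/r₁) = 7074.6 m/s, v₂ = √(GM/r₂) = 3537.3 m/s.
Transfer speeds (vis-viva v² = GM(2/r − 1/a_t)): v₁ᵗ = 8948.74 m/s, v₂ᵗ = 2237.19 m/s.
(a) ΔV₁ = |v₁ᵗ − v₁| ≈ 1874 m/s = 1.874 km/s.
(b) ΔV₂ = |v₂ − v₂ᵗ| ≈ 1300 m/s = 1.3 km/s.
(c) ΔV_total = ΔV₁ + ΔV₂ ≈ 3174 m/s = 3.174 km/s.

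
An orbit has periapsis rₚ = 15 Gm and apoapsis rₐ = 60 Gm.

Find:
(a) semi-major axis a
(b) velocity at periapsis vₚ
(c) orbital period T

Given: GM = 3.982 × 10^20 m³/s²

Convert to SI: rₚ = 15 Gm = 1.5e+10 m; rₐ = 60 Gm = 6e+10 m.
(a) a = (rₚ + rₐ)/2 = (1.5e+10 + 6e+10)/2 ≈ 3.75e+10 m
(b) With a = (rₚ + rₐ)/2 = 3.75e+10 m, vₚ = √(GM (2/rₚ − 1/a)) = √(3.982e+20 · (2/1.5e+10 − 1/3.75e+10)) m/s ≈ 2.061e+05 m/s
(c) With a = (rₚ + rₐ)/2 = 3.75e+10 m, T = 2π √(a³/GM) = 2π √((3.75e+10)³/3.982e+20) s ≈ 2.287e+06 s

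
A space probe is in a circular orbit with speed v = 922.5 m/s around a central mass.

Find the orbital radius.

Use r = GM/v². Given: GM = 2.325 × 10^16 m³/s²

For a circular orbit, v² = GM / r, so r = GM / v².
r = 2.325e+16 / (922.5)² m ≈ 2.732e+10 m = 27.32 Gm.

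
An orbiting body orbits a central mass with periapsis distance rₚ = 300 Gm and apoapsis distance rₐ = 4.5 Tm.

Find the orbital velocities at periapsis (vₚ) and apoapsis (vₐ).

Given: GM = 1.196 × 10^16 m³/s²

Convert to SI: rₚ = 300 Gm = 3e+11 m; rₐ = 4.5 Tm = 4.5e+12 m.
Use the vis-viva equation v² = GM(2/r − 1/a) with a = (rₚ + rₐ)/2 = (3e+11 + 4.5e+12)/2 = 2.4e+12 m.
vₚ = √(GM · (2/rₚ − 1/a)) = √(1.196e+16 · (2/3e+11 − 1/2.4e+12)) m/s ≈ 273.4 m/s = 273.4 m/s.
vₐ = √(GM · (2/rₐ − 1/a)) = √(1.196e+16 · (2/4.5e+12 − 1/2.4e+12)) m/s ≈ 18.23 m/s = 18.23 m/s.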